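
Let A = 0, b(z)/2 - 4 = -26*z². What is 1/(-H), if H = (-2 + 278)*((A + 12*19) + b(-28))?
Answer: 1/11186832 ≈ 8.9391e-8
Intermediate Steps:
b(z) = 8 - 52*z² (b(z) = 8 + 2*(-26*z²) = 8 - 52*z²)
H = -11186832 (H = (-2 + 278)*((0 + 12*19) + (8 - 52*(-28)²)) = 276*((0 + 228) + (8 - 52*784)) = 276*(228 + (8 - 40768)) = 276*(228 - 40760) = 276*(-40532) = -11186832)
1/(-H) = 1/(-1*(-11186832)) = 1/11186832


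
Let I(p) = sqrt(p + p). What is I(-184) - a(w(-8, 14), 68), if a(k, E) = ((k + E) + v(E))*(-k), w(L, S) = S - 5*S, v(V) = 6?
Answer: -1008 + 4*I*sqrt(23) ≈ -1008.0 + 19.183*I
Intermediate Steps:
I(p) = sqrt(2)*sqrt(p) (I(p) = sqrt(2*p) = sqrt(2)*sqrt(p))
w(L, S) = -4*S
a(k, E) = -k*(6 + E + k) (a(k, E) = ((k + E) + 6)*(-k) = ((E + k) + 6)*(-k) = (6 + E + k)*(-k) = -k*(6 + E + k))
I(-184) - a(w(-8, 14), 68) = sqrt(2)*sqrt(-184) - (-1)*(-4*14)*(6 + 68 - 4*14) = sqrt(2)*(2*I*sqrt(46)) - (-1)*(-56)*(6 + 68 - 56) = 4*I*sqrt(23) - (-1)*(-56)*18 = 4*I*sqrt(23) - 1*1008 = 4*I*sqrt(23) - 1008 = -1008 + 4*I*sqrt(23)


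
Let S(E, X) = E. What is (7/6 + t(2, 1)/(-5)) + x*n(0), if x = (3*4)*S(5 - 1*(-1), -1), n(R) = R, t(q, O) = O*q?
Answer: 23/30 ≈ 0.76667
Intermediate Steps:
x = 72 (x = (3*4)*(5 - 1*(-1)) = 12*(5 + 1) = 12*6 = 72)
(7/6 + t(2, 1)/(-5)) + x*n(0) = (7/6 + (1*2)/(-5)) + 72*0 = (7*(1/6) + 2*(-1/5)) + 0 = (7/6 - 2/5) + 0 = 23/30 + 0 = 23/30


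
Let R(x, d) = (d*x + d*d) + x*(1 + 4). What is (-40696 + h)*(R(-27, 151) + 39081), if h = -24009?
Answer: -3731537350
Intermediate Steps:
R(x, d) = d**2 + 5*x + d*x (R(x, d) = (d*x + d**2) + x*5 = (d**2 + d*x) + 5*x = d**2 + 5*x + d*x)
(-40696 + h)*(R(-27, 151) + 39081) = (-40696 - 24009)*((151**2 + 5*(-27) + 151*(-27)) + 39081) = -64705*((22801 - 135 - 4077) + 39081) = -64705*(18589 + 39081) = -64705*57670 = -3731537350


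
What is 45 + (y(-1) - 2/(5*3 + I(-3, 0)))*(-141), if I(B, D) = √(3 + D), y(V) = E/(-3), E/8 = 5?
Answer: 71930/37 - 47*√3/37 ≈ 1941.9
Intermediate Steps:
E = 40 (E = 8*5 = 40)
y(V) = -40/3 (y(V) = 40/(-3) = 40*(-⅓) = -40/3)
45 + (y(-1) - 2/(5*3 + I(-3, 0)))*(-141) = 45 + (-40/3 - 2/(5*3 + √(3 + 0)))*(-141) = 45 + (-40/3 - 2/(15 + √3))*(-141) = 45 + (1880 + 282/(15 + √3)) = 1925 + 282/(15 + √3)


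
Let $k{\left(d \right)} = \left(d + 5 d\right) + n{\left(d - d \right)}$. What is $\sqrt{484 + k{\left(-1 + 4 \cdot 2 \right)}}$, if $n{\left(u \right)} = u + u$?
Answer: $\sqrt{526} \approx 22.935$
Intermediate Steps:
$n{\left(u \right)} = 2 u$
$k{\left(d \right)} = 6 d$ ($k{\left(d \right)} = \left(d + 5 d\right) + 2 \left(d - d\right) = 6 d + 2 \cdot 0 = 6 d + 0 = 6 d$)
$\sqrt{484 + k{\left(-1 + 4 \cdot 2 \right)}} = \sqrt{484 + 6 \left(-1 + 4 \cdot 2\right)} = \sqrt{484 + 6 \left(-1 + 8\right)} = \sqrt{484 + 6 \cdot 7} = \sqrt{484 + 42} = \sqrt{526}$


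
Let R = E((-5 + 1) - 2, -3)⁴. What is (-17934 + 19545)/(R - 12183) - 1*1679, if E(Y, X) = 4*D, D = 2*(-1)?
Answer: -13579684/8087 ≈ -1679.2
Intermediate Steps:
D = -2
E(Y, X) = -8 (E(Y, X) = 4*(-2) = -8)
R = 4096 (R = (-8)⁴ = 4096)
(-17934 + 19545)/(R - 12183) - 1*1679 = (-17934 + 19545)/(4096 - 12183) - 1*1679 = 1611/(-8087) - 1679 = 1611*(-1/8087) - 1679 = -1611/8087 - 1679 = -13579684/8087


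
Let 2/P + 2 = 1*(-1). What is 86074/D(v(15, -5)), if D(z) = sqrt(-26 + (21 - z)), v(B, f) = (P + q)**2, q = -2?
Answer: -258222*I*sqrt(109)/109 ≈ -24733.0*I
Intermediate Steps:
P = -2/3 (P = 2/(-2 + 1*(-1)) = 2/(-2 - 1) = 2/(-3) = 2*(-1/3) = -2/3 ≈ -0.66667)
v(B, f) = 64/9 (v(B, f) = (-2/3 - 2)**2 = (-8/3)**2 = 64/9)
D(z) = sqrt(-5 - z)
86074/D(v(15, -5)) = 86074/(sqrt(-5 - 1*64/9)) = 86074/(sqrt(-5 - 64/9)) = 86074/(sqrt(-109/9)) = 86074/((I*sqrt(109)/3)) = 86074*(-3*I*sqrt(109)/109) = -258222*I*sqrt(109)/109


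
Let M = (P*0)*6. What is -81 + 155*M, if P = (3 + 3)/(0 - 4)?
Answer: -81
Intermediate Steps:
P = -3/2 (P = 6/(-4) = 6*(-¼) = -3/2 ≈ -1.5000)
M = 0 (M = -3/2*0*6 = 0*6 = 0)
-81 + 155*M = -81 + 155*0 = -81 + 0 = -81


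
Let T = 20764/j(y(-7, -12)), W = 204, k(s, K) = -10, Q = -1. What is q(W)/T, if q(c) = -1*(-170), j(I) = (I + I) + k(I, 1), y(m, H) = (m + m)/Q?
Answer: 765/5191 ≈ 0.14737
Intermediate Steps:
y(m, H) = -2*m (y(m, H) = (m + m)/(-1) = (2*m)*(-1) = -2*m)
j(I) = -10 + 2*I (j(I) = (I + I) - 10 = 2*I - 10 = -10 + 2*I)
q(c) = 170
T = 10382/9 (T = 20764/(-10 + 2*(-2*(-7))) = 20764/(-10 + 2*14) = 20764/(-10 + 28) = 20764/18 = 20764*(1/18) = 10382/9 ≈ 1153.6)
q(W)/T = 170/(10382/9) = 170*(9/10382) = 765/5191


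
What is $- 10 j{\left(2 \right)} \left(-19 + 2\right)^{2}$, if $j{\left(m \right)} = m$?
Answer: $-5780$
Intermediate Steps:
$- 10 j{\left(2 \right)} \left(-19 + 2\right)^{2} = - 10 \cdot 2 \left(-19 + 2\right)^{2} = - 10 \cdot 2 \left(-17\right)^{2} = - 10 \cdot 2 \cdot 289 = \left(-10\right) 578 = -5780$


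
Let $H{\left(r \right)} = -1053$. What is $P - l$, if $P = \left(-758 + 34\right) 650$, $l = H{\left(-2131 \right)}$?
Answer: $-469547$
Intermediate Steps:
$l = -1053$
$P = -470600$ ($P = \left(-724\right) 650 = -470600$)
$P - l = -470600 - -1053 = -470600 + 1053 = -469547$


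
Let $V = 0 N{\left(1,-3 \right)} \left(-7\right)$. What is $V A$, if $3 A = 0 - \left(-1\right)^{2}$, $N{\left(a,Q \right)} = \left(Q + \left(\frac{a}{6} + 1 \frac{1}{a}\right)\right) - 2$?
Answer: $0$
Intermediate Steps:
$N{\left(a,Q \right)} = -2 + Q + \frac{1}{a} + \frac{a}{6}$ ($N{\left(a,Q \right)} = \left(Q + \left(a \frac{1}{6} + \frac{1}{a}\right)\right) - 2 = \left(Q + \left(\frac{a}{6} + \frac{1}{a}\right)\right) - 2 = \left(Q + \left(\frac{1}{a} + \frac{a}{6}\right)\right) - 2 = \left(Q + \frac{1}{a} + \frac{a}{6}\right) - 2 = -2 + Q + \frac{1}{a} + \frac{a}{6}$)
$A = - \frac{1}{3}$ ($A = \frac{0 - \left(-1\right)^{2}}{3} = \frac{0 - 1}{3} = \frac{1}{3} \left(-1\right) = - \frac{1}{3} \approx -0.33333$)
$V = 0$ ($V = 0 \left(-2 - 3 + 1^{-1} + \frac{1}{6} \cdot 1\right) \left(-7\right) = 0 \left(-2 - 3 + 1 + \frac{1}{6}\right) \left(-7\right) = 0 \left(- \frac{23}{6}\right) \left(-7\right) = 0 \left(-7\right) = 0$)
$V A = 0 \left(- \frac{1}{3}\right) = 0$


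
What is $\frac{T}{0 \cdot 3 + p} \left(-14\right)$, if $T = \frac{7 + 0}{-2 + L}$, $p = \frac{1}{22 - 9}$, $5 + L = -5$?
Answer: $\frac{637}{6} \approx 106.17$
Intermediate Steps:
$L = -10$ ($L = -5 - 5 = -10$)
$p = \frac{1}{13} \approx 0.076923$
$T = - \frac{7}{12}$ ($T = \frac{7 + 0}{-2 - 10} = \frac{7}{-12} = 7 \left(- \frac{1}{12}\right) = - \frac{7}{12} \approx -0.58333$)
$\frac{T}{0 \cdot 3 + p} \left(-14\right) = \frac{1}{0 \cdot 3 + \frac{1}{13}} \left(- \frac{7}{12}\right) \left(-14\right) = \frac{1}{0 + \frac{1}{13}} \left(- \frac{7}{12}\right) \left(-14\right) = \frac{1}{\frac{1}{13}} \left(- \frac{7}{12}\right) \left(-14\right) = 13 \left(- \frac{7}{12}\right) \left(-14\right) = \left(- \frac{91}{12}\right) \left(-14\right) = \frac{637}{6}$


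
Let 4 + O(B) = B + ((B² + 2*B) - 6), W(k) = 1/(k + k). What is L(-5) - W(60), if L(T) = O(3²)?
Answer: 11759/120 ≈ 97.992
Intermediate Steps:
W(k) = 1/(2*k)
O(B) = -10 + B² + 3*B (O(B) = -4 + (B + ((B² + 2*B) - 6)) = -4 + (B + (-6 + B² + 2*B)) = -4 + (-6 + B² + 3*B) = -10 + B² + 3*B)
L(T) = 98 (L(T) = -10 + (3²)² + 3*3² = -10 + 9² + 3*9 = -10 + 81 + 27 = 98)
L(-5) - W(60) = 98 - 1/(2*60) = 98 - 1*1/120 = 98 - 1/120 = 11759/120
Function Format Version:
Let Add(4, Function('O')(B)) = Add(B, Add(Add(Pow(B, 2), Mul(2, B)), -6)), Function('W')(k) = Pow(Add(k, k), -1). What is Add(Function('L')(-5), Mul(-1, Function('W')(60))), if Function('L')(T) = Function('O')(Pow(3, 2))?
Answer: Rational(11759, 120) ≈ 97.992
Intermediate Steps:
Function('W')(k) = Mul(Rational(1, 2), Pow(k, -1)) (Function('W')(k) = Pow(Mul(2, k), -1) = Mul(Rational(1, 2), Pow(k, -1)))
Function('O')(B) = Add(-10, Pow(B, 2), Mul(3, B)) (Function('O')(B) = Add(-4, Add(B, Add(Add(Pow(B, 2), Mul(2, B)), -6))) = Add(-4, Add(B, Add(-6, Pow(B, 2), Mul(2, B)))) = Add(-4, Add(-6, Pow(B, 2), Mul(3, B))) = Add(-10, Pow(B, 2), Mul(3, B)))
Function('L')(T) = 98 (Function('L')(T) = Add(-10, Pow(Pow(3, 2), 2), Mul(3, Pow(3, 2))) = Add(-10, Pow(9, 2), Mul(3, 9)) = Add(-10, 81, 27) = 98)
Add(Function('L')(-5), Mul(-1, Function('W')(60))) = Add(98, Mul(-1, Mul(Rational(1, 2), Pow(60, -1)))) = Add(98, Mul(-1, Mul(Rational(1, 2), Rational(1, 60)))) = Add(98, Mul(-1, Rational(1, 120))) = Add(98, Rational(-1, 120)) = Rational(11759, 120)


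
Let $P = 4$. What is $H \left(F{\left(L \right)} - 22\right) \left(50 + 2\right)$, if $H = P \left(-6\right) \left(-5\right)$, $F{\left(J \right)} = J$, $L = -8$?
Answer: $-187200$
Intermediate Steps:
$H = 120$ ($H = 4 \left(-6\right) \left(-5\right) = \left(-24\right) \left(-5\right) = 120$)
$H \left(F{\left(L \right)} - 22\right) \left(50 + 2\right) = 120 \left(-8 - 22\right) \left(50 + 2\right) = 120 \left(\left(-30\right) 52\right) = 120 \left(-1560\right) = -187200$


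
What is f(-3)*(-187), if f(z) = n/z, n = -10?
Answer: -1870/3 ≈ -623.33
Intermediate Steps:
f(z) = -10/z
f(-3)*(-187) = -10/(-3)*(-187) = -10*(-⅓)*(-187) = (10/3)*(-187) = -1870/3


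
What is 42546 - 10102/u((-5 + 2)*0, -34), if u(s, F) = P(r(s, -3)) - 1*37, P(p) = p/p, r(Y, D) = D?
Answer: 770879/18 ≈ 42827.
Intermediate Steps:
P(p) = 1
u(s, F) = -36 (u(s, F) = 1 - 1*37 = 1 - 37 = -36)
42546 - 10102/u((-5 + 2)*0, -34) = 42546 - 10102/(-36) = 42546 - 10102*(-1)/36 = 42546 - 1*(-5051/18) = 42546 + 5051/18 = 770879/18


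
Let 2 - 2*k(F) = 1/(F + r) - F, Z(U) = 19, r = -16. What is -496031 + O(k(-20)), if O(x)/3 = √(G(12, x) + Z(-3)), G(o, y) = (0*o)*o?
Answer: -496031 + 3*√19 ≈ -4.9602e+5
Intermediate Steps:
G(o, y) = 0 (G(o, y) = 0*o = 0)
k(F) = 1 + F/2 - 1/(2*(-16 + F)) (k(F) = 1 - (1/(F - 16) - F)/2 = 1 - (1/(-16 + F) - F)/2 = 1 + (F/2 - 1/(2*(-16 + F))) = 1 + F/2 - 1/(2*(-16 + F)))
O(x) = 3*√19 (O(x) = 3*√(0 + 19) = 3*√19)
-496031 + O(k(-20)) = -496031 + 3*√19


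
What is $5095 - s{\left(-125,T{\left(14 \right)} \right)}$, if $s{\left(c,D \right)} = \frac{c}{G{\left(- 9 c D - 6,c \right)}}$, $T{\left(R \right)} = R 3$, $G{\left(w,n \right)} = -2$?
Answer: $\frac{10065}{2} \approx 5032.5$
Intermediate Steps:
$T{\left(R \right)} = 3 R$
$s{\left(c,D \right)} = - \frac{c}{2}$ ($s{\left(c,D \right)} = \frac{c}{-2} = c \left(- \frac{1}{2}\right) = - \frac{c}{2}$)
$5095 - s{\left(-125,T{\left(14 \right)} \right)} = 5095 - \left(- \frac{1}{2}\right) \left(-125\right) = 5095 - \frac{125}{2} = \frac{10065}{2}$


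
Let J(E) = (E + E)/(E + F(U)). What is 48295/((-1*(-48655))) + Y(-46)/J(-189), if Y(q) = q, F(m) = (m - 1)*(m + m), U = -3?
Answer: -11701198/613053 ≈ -19.087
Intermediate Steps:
F(m) = 2*m*(-1 + m) (F(m) = (-1 + m)*(2*m) = 2*m*(-1 + m))
J(E) = 2*E/(24 + E) (J(E) = (E + E)/(E + 2*(-3)*(-1 - 3)) = (2*E)/(E + 2*(-3)*(-4)) = (2*E)/(E + 24) = (2*E)/(24 + E) = 2*E/(24 + E))
48295/((-1*(-48655))) + Y(-46)/J(-189) = 48295/((-1*(-48655))) - 46/(2*(-189)/(24 - 189)) = 48295/48655 - 46/(2*(-189)/(-165)) = 48295*(1/48655) - 46/(2*(-189)*(-1/165)) = 9659/9731 - 46/126/55 = 9659/9731 - 46*55/126 = 9659/9731 - 1265/63 = -11701198/613053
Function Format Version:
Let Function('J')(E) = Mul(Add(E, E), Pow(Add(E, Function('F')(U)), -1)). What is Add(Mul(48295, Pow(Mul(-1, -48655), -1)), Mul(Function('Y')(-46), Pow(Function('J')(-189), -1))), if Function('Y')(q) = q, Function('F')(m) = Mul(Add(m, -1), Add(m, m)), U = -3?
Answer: Rational(-11701198, 613053) ≈ -19.087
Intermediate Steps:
Function('F')(m) = Mul(2, m, Add(-1, m)) (Function('F')(m) = Mul(Add(-1, m), Mul(2, m)) = Mul(2, m, Add(-1, m)))
Function('J')(E) = Mul(2, E, Pow(Add(24, E), -1)) (Function('J')(E) = Mul(Add(E, E), Pow(Add(E, Mul(2, -3, Add(-1, -3))), -1)) = Mul(Mul(2, E), Pow(Add(E, Mul(2, -3, -4)), -1)) = Mul(Mul(2, E), Pow(Add(E, 24), -1)) = Mul(Mul(2, E), Pow(Add(24, E), -1)) = Mul(2, E, Pow(Add(24, E), -1)))
Add(Mul(48295, Pow(Mul(-1, -48655), -1)), Mul(Function('Y')(-46), Pow(Function('J')(-189), -1))) = Add(Mul(48295, Pow(Mul(-1, -48655), -1)), Mul(-46, Pow(Mul(2, -189, Pow(Add(24, -189), -1)), -1))) = Add(Mul(48295, Pow(48655, -1)), Mul(-46, Pow(Mul(2, -189, Pow(-165, -1)), -1))) = Add(Mul(48295, Rational(1, 48655)), Mul(-46, Pow(Mul(2, -189, Rational(-1, 165)), -1))) = Add(Rational(9659, 9731), Mul(-46, Pow(Rational(126, 55), -1))) = Add(Rational(9659, 9731), Mul(-46, Rational(55, 126))) = Add(Rational(9659, 9731), Rational(-1265, 63)) = Rational(-11701198, 613053)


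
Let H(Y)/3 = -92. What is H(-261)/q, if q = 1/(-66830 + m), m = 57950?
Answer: 2450880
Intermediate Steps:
H(Y) = -276 (H(Y) = 3*(-92) = -276)
q = -1/8880 (q = 1/(-66830 + 57950) = 1/(-8880) = -1/8880 ≈ -0.00011261)
H(-261)/q = -276/(-1/8880) = -276*(-8880) = 2450880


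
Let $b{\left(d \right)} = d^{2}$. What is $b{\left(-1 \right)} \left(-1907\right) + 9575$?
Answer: $7668$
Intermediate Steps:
$b{\left(-1 \right)} \left(-1907\right) + 9575 = \left(-1\right)^{2} \left(-1907\right) + 9575 = 1 \left(-1907\right) + 9575 = -1907 + 9575 = 7668$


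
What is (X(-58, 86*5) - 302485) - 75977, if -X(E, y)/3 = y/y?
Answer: -378465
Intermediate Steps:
X(E, y) = -3 (X(E, y) = -3*y/y = -3*1 = -3)
(X(-58, 86*5) - 302485) - 75977 = (-3 - 302485) - 75977 = -302488 - 75977 = -378465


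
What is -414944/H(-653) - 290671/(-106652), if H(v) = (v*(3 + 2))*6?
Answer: 24974426189/1044656340 ≈ 23.907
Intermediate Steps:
H(v) = 30*v (H(v) = (v*5)*6 = (5*v)*6 = 30*v)
-414944/H(-653) - 290671/(-106652) = -414944/(30*(-653)) - 290671/(-106652) = -414944/(-19590) - 290671*(-1/106652) = -414944*(-1/19590) + 290671/106652 = 207472/9795 + 290671/106652 = 24974426189/1044656340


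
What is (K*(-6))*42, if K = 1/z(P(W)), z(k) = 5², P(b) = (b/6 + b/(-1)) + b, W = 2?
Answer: -252/25 ≈ -10.080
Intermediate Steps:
P(b) = b/6 (P(b) = (b*(⅙) + b*(-1)) + b = (b/6 - b) + b = -5*b/6 + b = b/6)
z(k) = 25
K = 1/25 ≈ 0.040000
(K*(-6))*42 = ((1/25)*(-6))*42 = -6/25*42 = -252/25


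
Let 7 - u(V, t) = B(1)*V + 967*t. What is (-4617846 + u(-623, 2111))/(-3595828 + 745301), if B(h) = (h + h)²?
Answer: 6656684/2850527 ≈ 2.3352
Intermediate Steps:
B(h) = 4*h² (B(h) = (2*h)² = 4*h²)
u(V, t) = 7 - 967*t - 4*V (u(V, t) = 7 - ((4*1²)*V + 967*t) = 7 - ((4*1)*V + 967*t) = 7 - (4*V + 967*t) = 7 + (-967*t - 4*V) = 7 - 967*t - 4*V)
(-4617846 + u(-623, 2111))/(-3595828 + 745301) = (-4617846 + (7 - 967*2111 - 4*(-623)))/(-3595828 + 745301) = (-4617846 + (7 - 2041337 + 2492))/(-2850527) = (-4617846 - 2038838)*(-1/2850527) = -6656684*(-1/2850527) = 6656684/2850527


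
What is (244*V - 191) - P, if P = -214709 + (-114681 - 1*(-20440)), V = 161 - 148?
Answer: 311931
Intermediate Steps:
V = 13
P = -308950 (P = -214709 + (-114681 + 20440) = -214709 - 94241 = -308950)
(244*V - 191) - P = (244*13 - 191) - 1*(-308950) = (3172 - 191) + 308950 = 2981 + 308950 = 311931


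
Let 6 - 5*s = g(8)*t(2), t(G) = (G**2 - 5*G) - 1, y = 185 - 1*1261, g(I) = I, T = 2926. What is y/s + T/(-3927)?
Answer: -138368/1581 ≈ -87.519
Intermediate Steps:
y = -1076 (y = 185 - 1261 = -1076)
t(G) = -1 + G**2 - 5*G
s = 62/5 (s = 6/5 - 8*(-1 + 2**2 - 5*2)/5 = 6/5 - 8*(-1 + 4 - 10)/5 = 6/5 - 8*(-7)/5 = 6/5 - 1/5*(-56) = 6/5 + 56/5 = 62/5 ≈ 12.400)
y/s + T/(-3927) = -1076/62/5 + 2926/(-3927) = -1076*5/62 + 2926*(-1/3927) = -2690/31 - 38/51 = -138368/1581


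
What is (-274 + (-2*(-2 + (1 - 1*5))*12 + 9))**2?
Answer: 14641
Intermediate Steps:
(-274 + (-2*(-2 + (1 - 1*5))*12 + 9))**2 = (-274 + (-2*(-2 + (1 - 5))*12 + 9))**2 = (-274 + (-2*(-2 - 4)*12 + 9))**2 = (-274 + (-2*(-6)*12 + 9))**2 = (-274 + (12*12 + 9))**2 = (-274 + (144 + 9))**2 = (-274 + 153)**2 = (-121)**2 = 14641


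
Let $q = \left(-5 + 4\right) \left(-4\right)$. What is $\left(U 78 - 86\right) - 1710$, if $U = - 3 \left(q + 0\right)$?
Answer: $-2732$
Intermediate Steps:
$q = 4$ ($q = \left(-1\right) \left(-4\right) = 4$)
$U = -12$ ($U = - 3 \left(4 + 0\right) = \left(-3\right) 4 = -12$)
$\left(U 78 - 86\right) - 1710 = \left(\left(-12\right) 78 - 86\right) - 1710 = \left(-936 - 86\right) - 1710 = -1022 - 1710 = -2732$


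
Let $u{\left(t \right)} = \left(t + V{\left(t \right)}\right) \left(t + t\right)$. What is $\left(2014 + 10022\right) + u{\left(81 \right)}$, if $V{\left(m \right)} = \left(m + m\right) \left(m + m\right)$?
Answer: $4276686$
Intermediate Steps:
$V{\left(m \right)} = 4 m^{2}$ ($V{\left(m \right)} = 2 m 2 m = 4 m^{2}$)
$u{\left(t \right)} = 2 t \left(t + 4 t^{2}\right)$ ($u{\left(t \right)} = \left(t + 4 t^{2}\right) \left(t + t\right) = \left(t + 4 t^{2}\right) 2 t = 2 t \left(t + 4 t^{2}\right)$)
$\left(2014 + 10022\right) + u{\left(81 \right)} = \left(2014 + 10022\right) + 81^{2} \left(2 + 8 \cdot 81\right) = 12036 + 6561 \left(2 + 648\right) = 12036 + 6561 \cdot 650 = 12036 + 4264650 = 4276686$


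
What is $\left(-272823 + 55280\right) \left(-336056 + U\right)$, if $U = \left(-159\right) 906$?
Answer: $104444569730$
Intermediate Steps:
$U = -144054$
$\left(-272823 + 55280\right) \left(-336056 + U\right) = \left(-272823 + 55280\right) \left(-336056 - 144054\right) = \left(-217543\right) \left(-480110\right) = 104444569730$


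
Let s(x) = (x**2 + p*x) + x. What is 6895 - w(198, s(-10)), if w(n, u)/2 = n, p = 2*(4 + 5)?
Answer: 6499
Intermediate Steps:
p = 18 (p = 2*9 = 18)
s(x) = x**2 + 19*x (s(x) = (x**2 + 18*x) + x = x**2 + 19*x)
w(n, u) = 2*n
6895 - w(198, s(-10)) = 6895 - 2*198 = 6895 - 1*396 = 6895 - 396 = 6499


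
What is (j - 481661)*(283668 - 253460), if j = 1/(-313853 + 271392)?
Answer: -617808207666176/42461 ≈ -1.4550e+10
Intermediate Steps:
j = -1/42461 (j = 1/(-42461) = -1/42461 ≈ -2.3551e-5)
(j - 481661)*(283668 - 253460) = (-1/42461 - 481661)*(283668 - 253460) = -20451807722/42461*30208 = -617808207666176/42461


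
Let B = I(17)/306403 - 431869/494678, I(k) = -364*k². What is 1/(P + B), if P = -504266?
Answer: -151570823234/76432197113020339 ≈ -1.9831e-6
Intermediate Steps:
B = -184364104095/151570823234 (B = -364*17²/306403 - 431869/494678 = -364*289*(1/306403) - 431869*1/494678 = -105196*1/306403 - 431869/494678 = -105196/306403 - 431869/494678 = -184364104095/151570823234 ≈ -1.2164)
1/(P + B) = 1/(-504266 - 184364104095/151570823234) = 1/(-76432197113020339/151570823234) = -151570823234/76432197113020339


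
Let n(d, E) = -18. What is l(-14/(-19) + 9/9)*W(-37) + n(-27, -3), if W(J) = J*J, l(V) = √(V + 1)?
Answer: -18 + 2738*√247/19 ≈ 2246.8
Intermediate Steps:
l(V) = √(1 + V)
W(J) = J²
l(-14/(-19) + 9/9)*W(-37) + n(-27, -3) = √(1 + (-14/(-19) + 9/9))*(-37)² - 18 = √(1 + (-14*(-1/19) + 9*(⅑)))*1369 - 18 = √(1 + (14/19 + 1))*1369 - 18 = √(1 + 33/19)*1369 - 18 = √(52/19)*1369 - 18 = (2*√247/19)*1369 - 18 = 2738*√247/19 - 18 = -18 + 2738*√247/19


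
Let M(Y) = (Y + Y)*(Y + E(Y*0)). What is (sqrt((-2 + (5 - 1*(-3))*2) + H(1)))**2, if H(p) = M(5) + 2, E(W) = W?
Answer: 66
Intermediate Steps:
M(Y) = 2*Y**2 (M(Y) = (Y + Y)*(Y + Y*0) = (2*Y)*(Y + 0) = (2*Y)*Y = 2*Y**2)
H(p) = 52 (H(p) = 2*5**2 + 2 = 2*25 + 2 = 50 + 2 = 52)
(sqrt((-2 + (5 - 1*(-3))*2) + H(1)))**2 = (sqrt((-2 + (5 - 1*(-3))*2) + 52))**2 = (sqrt((-2 + (5 + 3)*2) + 52))**2 = (sqrt((-2 + 8*2) + 52))**2 = (sqrt((-2 + 16) + 52))**2 = (sqrt(14 + 52))**2 = (sqrt(66))**2 = 66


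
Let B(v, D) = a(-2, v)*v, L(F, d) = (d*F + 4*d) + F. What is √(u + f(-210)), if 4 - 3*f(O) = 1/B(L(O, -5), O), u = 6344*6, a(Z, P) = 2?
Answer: √230356169970/2460 ≈ 195.10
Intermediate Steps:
L(F, d) = F + 4*d + F*d (L(F, d) = (F*d + 4*d) + F = (4*d + F*d) + F = F + 4*d + F*d)
u = 38064
B(v, D) = 2*v
f(O) = 4/3 - 1/(3*(-40 - 8*O)) (f(O) = 4/3 - 1/(2*(O + 4*(-5) + O*(-5)))/3 = 4/3 - 1/(2*(O - 20 - 5*O))/3 = 4/3 - 1/(2*(-20 - 4*O))/3 = 4/3 - 1/(3*(-40 - 8*O)))
√(u + f(-210)) = √(38064 + (161 + 32*(-210))/(24*(5 - 210))) = √(38064 + (1/24)*(161 - 6720)/(-205)) = √(38064 + (1/24)*(-1/205)*(-6559)) = √(38064 + 6559/4920) = √(187281439/4920) = √230356169970/2460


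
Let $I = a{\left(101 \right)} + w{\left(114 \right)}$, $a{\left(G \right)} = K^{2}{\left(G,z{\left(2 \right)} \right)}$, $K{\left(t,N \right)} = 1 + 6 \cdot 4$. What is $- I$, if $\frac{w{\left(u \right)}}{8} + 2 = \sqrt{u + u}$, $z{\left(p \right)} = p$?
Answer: $-609 - 16 \sqrt{57} \approx -729.8$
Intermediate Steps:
$K{\left(t,N \right)} = 25$ ($K{\left(t,N \right)} = 1 + 24 = 25$)
$w{\left(u \right)} = -16 + 8 \sqrt{2} \sqrt{u}$ ($w{\left(u \right)} = -16 + 8 \sqrt{u + u} = -16 + 8 \sqrt{2 u} = -16 + 8 \sqrt{2} \sqrt{u}$)
$a{\left(G \right)} = 625$ ($a{\left(G \right)} = 25^{2} = 625$)
$I = 609 + 16 \sqrt{57}$ ($I = 625 - \left(16 - 8 \sqrt{2} \sqrt{114}\right) = 625 - \left(16 - 16 \sqrt{57}\right) = 609 + 16 \sqrt{57} \approx 729.8$)
$- I = - (609 + 16 \sqrt{57}) = -609 - 16 \sqrt{57}$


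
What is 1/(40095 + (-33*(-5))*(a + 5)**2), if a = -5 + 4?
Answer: 1/42735 ≈ 2.3400e-5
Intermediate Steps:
a = -1
1/(40095 + (-33*(-5))*(a + 5)**2) = 1/(40095 + (-33*(-5))*(-1 + 5)**2) = 1/(40095 + 165*4**2) = 1/(40095 + 165*16) = 1/(40095 + 2640) = 1/42735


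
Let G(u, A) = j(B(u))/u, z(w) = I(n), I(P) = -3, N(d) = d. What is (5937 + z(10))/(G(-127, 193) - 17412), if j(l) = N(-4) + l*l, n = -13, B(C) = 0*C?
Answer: -376809/1105660 ≈ -0.34080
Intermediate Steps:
B(C) = 0
z(w) = -3
j(l) = -4 + l**2 (j(l) = -4 + l*l = -4 + l**2)
G(u, A) = -4/u (G(u, A) = (-4 + 0**2)/u = (-4 + 0)/u = -4/u)
(5937 + z(10))/(G(-127, 193) - 17412) = (5937 - 3)/(-4/(-127) - 17412) = 5934/(-4*(-1/127) - 17412) = 5934/(4/127 - 17412) = 5934/(-2211320/127) = 5934*(-127/2211320) = -376809/1105660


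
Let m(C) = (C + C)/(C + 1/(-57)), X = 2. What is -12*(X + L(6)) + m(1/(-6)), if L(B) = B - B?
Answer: -466/21 ≈ -22.190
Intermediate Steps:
L(B) = 0
m(C) = 2*C/(-1/57 + C) (m(C) = (2*C)/(C - 1/57) = (2*C)/(-1/57 + C) = 2*C/(-1/57 + C))
-12*(X + L(6)) + m(1/(-6)) = -12*(2 + 0) + 114/(-6*(-1 + 57/(-6))) = -12*2 + 114*(-⅙)/(-1 + 57*(-⅙)) = -24 + 114*(-⅙)/(-1 - 19/2) = -24 + 114*(-⅙)/(-21/2) = -24 + 114*(-⅙)*(-2/21) = -24 + 38/21 = -466/21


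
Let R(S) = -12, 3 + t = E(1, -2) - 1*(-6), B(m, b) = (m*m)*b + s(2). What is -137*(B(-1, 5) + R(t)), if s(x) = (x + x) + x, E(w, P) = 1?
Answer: 137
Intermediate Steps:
s(x) = 3*x (s(x) = 2*x + x = 3*x)
B(m, b) = 6 + b*m² (B(m, b) = (m*m)*b + 3*2 = m²*b + 6 = b*m² + 6 = 6 + b*m²)
t = 4 (t = -3 + (1 - 1*(-6)) = -3 + (1 + 6) = -3 + 7 = 4)
-137*(B(-1, 5) + R(t)) = -137*((6 + 5*(-1)²) - 12) = -137*((6 + 5*1) - 12) = -137*((6 + 5) - 12) = -137*(11 - 12) = -137*(-1) = 137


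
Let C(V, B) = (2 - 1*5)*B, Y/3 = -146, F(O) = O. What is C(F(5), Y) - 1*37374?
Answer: -36060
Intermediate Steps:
Y = -438 (Y = 3*(-146) = -438)
C(V, B) = -3*B (C(V, B) = (2 - 5)*B = -3*B)
C(F(5), Y) - 1*37374 = -3*(-438) - 1*37374 = 1314 - 37374 = -36060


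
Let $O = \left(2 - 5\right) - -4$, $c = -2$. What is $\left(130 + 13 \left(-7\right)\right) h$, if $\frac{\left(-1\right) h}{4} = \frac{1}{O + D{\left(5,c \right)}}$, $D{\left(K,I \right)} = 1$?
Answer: $-78$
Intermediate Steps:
$O = 1$ ($O = \left(2 - 5\right) + 4 = -3 + 4 = 1$)
$h = -2$ ($h = - \frac{4}{1 + 1} = - \frac{4}{2} = \left(-4\right) \frac{1}{2} = -2$)
$\left(130 + 13 \left(-7\right)\right) h = \left(130 + 13 \left(-7\right)\right) \left(-2\right) = \left(130 - 91\right) \left(-2\right) = 39 \left(-2\right) = -78$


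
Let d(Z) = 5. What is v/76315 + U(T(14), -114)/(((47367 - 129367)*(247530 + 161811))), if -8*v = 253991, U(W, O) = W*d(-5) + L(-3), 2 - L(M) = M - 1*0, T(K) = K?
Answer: -2841817433377/6830897040080 ≈ -0.41602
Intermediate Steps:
L(M) = 2 - M (L(M) = 2 - (M - 1*0) = 2 - (M + 0) = 2 - M)
U(W, O) = 5 + 5*W (U(W, O) = W*5 + (2 - 1*(-3)) = 5*W + (2 + 3) = 5*W + 5 = 5 + 5*W)
v = -253991/8 (v = -⅛*253991 = -253991/8 ≈ -31749.)
v/76315 + U(T(14), -114)/(((47367 - 129367)*(247530 + 161811))) = -253991/8/76315 + (5 + 5*14)/(((47367 - 129367)*(247530 + 161811))) = -253991/8*1/76315 + (5 + 70)/((-82000*409341)) = -253991/610520 + 75/(-33565962000) = -253991/610520 + 75*(-1/33565962000) = -253991/610520 - 1/447546160 = -2841817433377/6830897040080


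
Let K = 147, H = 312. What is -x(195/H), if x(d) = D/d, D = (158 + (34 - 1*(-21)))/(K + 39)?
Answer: -284/155 ≈ -1.8323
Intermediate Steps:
D = 71/62 (D = (158 + (34 - 1*(-21)))/(147 + 39) = (158 + (34 + 21))/186 = (158 + 55)*(1/186) = 213*(1/186) = 71/62 ≈ 1.1452)
x(d) = 71/(62*d)
-x(195/H) = -71/(62*(195/312)) = -71/(62*(195*(1/312))) = -71/(62*5/8) = -71*8/(62*5) = -1*284/155 = -284/155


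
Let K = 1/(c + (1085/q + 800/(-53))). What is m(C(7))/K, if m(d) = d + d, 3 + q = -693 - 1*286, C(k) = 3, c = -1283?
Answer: -202854369/26023 ≈ -7795.2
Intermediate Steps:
q = -982 (q = -3 + (-693 - 1*286) = -3 + (-693 - 286) = -3 - 979 = -982)
K = -52046/67618123 (K = 1/(-1283 + (1085/(-982) + 800/(-53))) = 1/(-1283 + (1085*(-1/982) + 800*(-1/53))) = 1/(-1283 + (-1085/982 - 800/53)) = 1/(-1283 - 843105/52046) = 1/(-67618123/52046) = -52046/67618123 ≈ -0.00076970)
m(d) = 2*d
m(C(7))/K = (2*3)/(-52046/67618123) = 6*(-67618123/52046) = -202854369/26023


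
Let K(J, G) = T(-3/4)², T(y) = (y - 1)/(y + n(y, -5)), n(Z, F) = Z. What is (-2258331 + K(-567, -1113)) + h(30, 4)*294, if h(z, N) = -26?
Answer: -81575051/36 ≈ -2.2660e+6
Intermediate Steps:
T(y) = (-1 + y)/(2*y) (T(y) = (y - 1)/(y + y) = (-1 + y)/((2*y)) = (-1 + y)*(1/(2*y)) = (-1 + y)/(2*y))
K(J, G) = 49/36 (K(J, G) = ((-1 - 3/4)/(2*((-3/4))))² = ((-1 - 3*¼)/(2*((-3*¼))))² = ((-1 - ¾)/(2*(-¾)))² = ((½)*(-4/3)*(-7/4))² = (7/6)² = 49/36)
(-2258331 + K(-567, -1113)) + h(30, 4)*294 = (-2258331 + 49/36) - 26*294 = -81299867/36 - 7644 = -81575051/36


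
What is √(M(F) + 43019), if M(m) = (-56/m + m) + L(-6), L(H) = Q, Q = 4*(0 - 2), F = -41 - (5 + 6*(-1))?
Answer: √1074310/5 ≈ 207.30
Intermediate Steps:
F = -40 (F = -41 - (5 - 6) = -41 - 1*(-1) = -41 + 1 = -40)
Q = -8 (Q = 4*(-2) = -8)
L(H) = -8
M(m) = -8 + m - 56/m (M(m) = (-56/m + m) - 8 = (m - 56/m) - 8 = -8 + m - 56/m)
√(M(F) + 43019) = √((-8 - 40 - 56/(-40)) + 43019) = √((-8 - 40 - 56*(-1/40)) + 43019) = √((-8 - 40 + 7/5) + 43019) = √(-233/5 + 43019) = √(214862/5) = √1074310/5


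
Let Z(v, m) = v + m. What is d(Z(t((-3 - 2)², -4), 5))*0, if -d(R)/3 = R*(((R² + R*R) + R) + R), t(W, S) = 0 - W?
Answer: 0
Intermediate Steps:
t(W, S) = -W
Z(v, m) = m + v
d(R) = -3*R*(2*R + 2*R²) (d(R) = -3*R*(((R² + R*R) + R) + R) = -3*R*(((R² + R²) + R) + R) = -3*R*((2*R² + R) + R) = -3*R*((R + 2*R²) + R) = -3*R*(2*R + 2*R²))
d(Z(t((-3 - 2)², -4), 5))*0 = (6*(5 - (-3 - 2)²)²*(-1 - (5 - (-3 - 2)²)))*0 = (6*(5 - 1*(-5)²)²*(-1 - (5 - 1*(-5)²)))*0 = (6*(5 - 1*25)²*(-1 - (5 - 1*25)))*0 = (6*(5 - 25)²*(-1 - (5 - 25)))*0 = (6*(-20)²*(-1 - 1*(-20)))*0 = (6*400*(-1 + 20))*0 = (6*400*19)*0 = 45600*0 = 0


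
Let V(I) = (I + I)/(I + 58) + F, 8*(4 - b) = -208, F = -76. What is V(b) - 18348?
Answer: -405313/22 ≈ -18423.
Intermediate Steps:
b = 30 (b = 4 - 1/8*(-208) = 4 + 26 = 30)
V(I) = -76 + 2*I/(58 + I) (V(I) = (I + I)/(I + 58) - 76 = (2*I)/(58 + I) - 76 = 2*I/(58 + I) - 76 = -76 + 2*I/(58 + I))
V(b) - 18348 = 2*(-2204 - 37*30)/(58 + 30) - 18348 = 2*(-2204 - 1110)/88 - 18348 = 2*(1/88)*(-3314) - 18348 = -1657/22 - 18348 = -405313/22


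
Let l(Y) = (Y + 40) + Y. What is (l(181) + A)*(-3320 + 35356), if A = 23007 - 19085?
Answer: 138523664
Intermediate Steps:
l(Y) = 40 + 2*Y (l(Y) = (40 + Y) + Y = 40 + 2*Y)
A = 3922
(l(181) + A)*(-3320 + 35356) = ((40 + 2*181) + 3922)*(-3320 + 35356) = ((40 + 362) + 3922)*32036 = (402 + 3922)*32036 = 4324*32036 = 138523664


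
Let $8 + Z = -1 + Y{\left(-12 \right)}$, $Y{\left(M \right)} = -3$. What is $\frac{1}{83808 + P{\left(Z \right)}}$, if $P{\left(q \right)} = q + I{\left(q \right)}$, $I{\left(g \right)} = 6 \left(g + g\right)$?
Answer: $\frac{1}{83652} \approx 1.1954 \cdot 10^{-5}$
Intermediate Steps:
$I{\left(g \right)} = 12 g$ ($I{\left(g \right)} = 6 \cdot 2 g = 12 g$)
$Z = -12$ ($Z = -8 - 4 = -12$)
$P{\left(q \right)} = 13 q$ ($P{\left(q \right)} = q + 12 q = 13 q$)
$\frac{1}{83808 + P{\left(Z \right)}} = \frac{1}{83808 + 13 \left(-12\right)} = \frac{1}{83808 - 156} = \frac{1}{83652}$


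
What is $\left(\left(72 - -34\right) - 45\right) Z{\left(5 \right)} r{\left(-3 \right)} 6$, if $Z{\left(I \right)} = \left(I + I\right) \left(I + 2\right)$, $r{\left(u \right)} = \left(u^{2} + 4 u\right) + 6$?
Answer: $76860$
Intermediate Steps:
$r{\left(u \right)} = 6 + u^{2} + 4 u$
$Z{\left(I \right)} = 2 I \left(2 + I\right)$
$\left(\left(72 - -34\right) - 45\right) Z{\left(5 \right)} r{\left(-3 \right)} 6 = \left(\left(72 - -34\right) - 45\right) 2 \cdot 5 \left(2 + 5\right) \left(6 + \left(-3\right)^{2} + 4 \left(-3\right)\right) 6 = \left(\left(72 + 34\right) - 45\right) 2 \cdot 5 \cdot 7 \left(6 + 9 - 12\right) 6 = \left(106 - 45\right) 70 \cdot 3 \cdot 6 = 61 \cdot 210 \cdot 6 = 61 \cdot 1260 = 76860$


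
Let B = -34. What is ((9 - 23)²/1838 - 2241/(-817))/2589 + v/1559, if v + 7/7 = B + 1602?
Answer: 3049396681204/3030510084573 ≈ 1.0062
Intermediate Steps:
v = 1567 (v = -1 + (-34 + 1602) = -1 + 1568 = 1567)
((9 - 23)²/1838 - 2241/(-817))/2589 + v/1559 = ((9 - 23)²/1838 - 2241/(-817))/2589 + 1567/1559 = ((-14)²*(1/1838) - 2241*(-1/817))*(1/2589) + 1567*(1/1559) = (196*(1/1838) + 2241/817)*(1/2589) + 1567/1559 = (98/919 + 2241/817)*(1/2589) + 1567/1559 = (2139545/750823)*(1/2589) + 1567/1559 = 2139545/1943880747 + 1567/1559 = 3049396681204/3030510084573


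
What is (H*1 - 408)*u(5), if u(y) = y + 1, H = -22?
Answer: -2580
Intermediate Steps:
u(y) = 1 + y
(H*1 - 408)*u(5) = (-22*1 - 408)*(1 + 5) = (-22 - 408)*6 = -430*6 = -2580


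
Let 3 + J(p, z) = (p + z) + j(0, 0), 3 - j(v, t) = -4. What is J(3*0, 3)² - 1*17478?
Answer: -17429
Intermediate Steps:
j(v, t) = 7 (j(v, t) = 3 - 1*(-4) = 3 + 4 = 7)
J(p, z) = 4 + p + z (J(p, z) = -3 + ((p + z) + 7) = -3 + (7 + p + z) = 4 + p + z)
J(3*0, 3)² - 1*17478 = (4 + 3*0 + 3)² - 1*17478 = (4 + 0 + 3)² - 17478 = 7² - 17478 = 49 - 17478 = -17429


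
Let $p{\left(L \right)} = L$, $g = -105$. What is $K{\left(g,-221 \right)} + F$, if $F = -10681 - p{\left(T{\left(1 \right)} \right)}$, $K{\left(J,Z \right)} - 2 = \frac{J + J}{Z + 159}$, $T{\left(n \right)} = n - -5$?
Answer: $- \frac{331130}{31} \approx -10682.0$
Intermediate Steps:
$T{\left(n \right)} = 5 + n$ ($T{\left(n \right)} = n + 5 = 5 + n$)
$K{\left(J,Z \right)} = 2 + \frac{2 J}{159 + Z}$ ($K{\left(J,Z \right)} = 2 + \frac{J + J}{Z + 159} = 2 + \frac{2 J}{159 + Z}$)
$F = -10687$ ($F = -10681 - \left(5 + 1\right) = -10681 - 6 = -10687$)
$K{\left(g,-221 \right)} + F = \frac{2 \left(159 - 105 - 221\right)}{159 - 221} - 10687 = 2 \frac{1}{-62} \left(-167\right) - 10687 = 2 \left(- \frac{1}{62}\right) \left(-167\right) - 10687 = \frac{167}{31} - 10687 = - \frac{331130}{31}$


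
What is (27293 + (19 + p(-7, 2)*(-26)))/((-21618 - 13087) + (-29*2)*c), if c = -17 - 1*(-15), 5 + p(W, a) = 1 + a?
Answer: -27364/34589 ≈ -0.79112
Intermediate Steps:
p(W, a) = -4 + a (p(W, a) = -5 + (1 + a) = -4 + a)
c = -2 (c = -17 + 15 = -2)
(27293 + (19 + p(-7, 2)*(-26)))/((-21618 - 13087) + (-29*2)*c) = (27293 + (19 + (-4 + 2)*(-26)))/((-21618 - 13087) - 29*2*(-2)) = (27293 + (19 - 2*(-26)))/(-34705 - 58*(-2)) = (27293 + (19 + 52))/(-34705 + 116) = (27293 + 71)/(-34589) = 27364*(-1/34589) = -27364/34589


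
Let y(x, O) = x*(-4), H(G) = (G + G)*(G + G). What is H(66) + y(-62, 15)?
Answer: 17672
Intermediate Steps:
H(G) = 4*G**2 (H(G) = (2*G)*(2*G) = 4*G**2)
y(x, O) = -4*x
H(66) + y(-62, 15) = 4*66**2 - 4*(-62) = 4*4356 + 248 = 17424 + 248 = 17672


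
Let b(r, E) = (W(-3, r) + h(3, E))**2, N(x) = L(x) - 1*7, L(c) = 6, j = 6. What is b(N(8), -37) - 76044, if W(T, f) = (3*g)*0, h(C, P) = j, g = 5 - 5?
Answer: -76008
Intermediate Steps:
g = 0
h(C, P) = 6
N(x) = -1 (N(x) = 6 - 1*7 = 6 - 7 = -1)
W(T, f) = 0 (W(T, f) = (3*0)*0 = 0*0 = 0)
b(r, E) = 36 (b(r, E) = (0 + 6)**2 = 6**2 = 36)
b(N(8), -37) - 76044 = 36 - 76044 = -76008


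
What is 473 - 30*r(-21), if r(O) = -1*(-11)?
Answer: 143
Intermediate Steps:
r(O) = 11
473 - 30*r(-21) = 473 - 30*11 = 473 - 330 = 143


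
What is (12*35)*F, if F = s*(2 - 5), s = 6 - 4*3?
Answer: 7560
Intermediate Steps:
s = -6 (s = 6 - 12 = -6)
F = 18 (F = -6*(2 - 5) = -6*(-3) = 18)
(12*35)*F = (12*35)*18 = 420*18 = 7560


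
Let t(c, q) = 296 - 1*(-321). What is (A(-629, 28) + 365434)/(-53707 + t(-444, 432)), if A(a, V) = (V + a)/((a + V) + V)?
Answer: -209394283/30420570 ≈ -6.8833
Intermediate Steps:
t(c, q) = 617 (t(c, q) = 296 + 321 = 617)
A(a, V) = (V + a)/(a + 2*V) (A(a, V) = (V + a)/((V + a) + V) = (V + a)/(a + 2*V))
(A(-629, 28) + 365434)/(-53707 + t(-444, 432)) = ((28 - 629)/(-629 + 2*28) + 365434)/(-53707 + 617) = (-601/(-629 + 56) + 365434)/(-53090) = (-601/(-573) + 365434)*(-1/53090) = (-1/573*(-601) + 365434)*(-1/53090) = (601/573 + 365434)*(-1/53090) = (209394283/573)*(-1/53090) = -209394283/30420570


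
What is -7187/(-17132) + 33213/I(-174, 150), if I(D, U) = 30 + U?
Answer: 23762449/128490 ≈ 184.94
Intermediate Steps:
-7187/(-17132) + 33213/I(-174, 150) = -7187/(-17132) + 33213/(30 + 150) = -7187*(-1/17132) + 33213/180 = 7187/17132 + 33213*(1/180) = 7187/17132 + 11071/60 = 23762449/128490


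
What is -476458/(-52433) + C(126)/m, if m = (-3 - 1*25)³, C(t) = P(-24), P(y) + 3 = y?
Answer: 10460621707/1151009216 ≈ 9.0882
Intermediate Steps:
P(y) = -3 + y
C(t) = -27 (C(t) = -3 - 24 = -27)
m = -21952 (m = (-3 - 25)³ = (-28)³ = -21952)
-476458/(-52433) + C(126)/m = -476458/(-52433) - 27/(-21952) = -476458*(-1/52433) - 27*(-1/21952) = 476458/52433 + 27/21952 = 10460621707/1151009216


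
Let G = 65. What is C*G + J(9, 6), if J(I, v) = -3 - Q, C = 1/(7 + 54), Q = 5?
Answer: -423/61 ≈ -6.9344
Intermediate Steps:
C = 1/61 ≈ 0.016393
J(I, v) = -8 (J(I, v) = -3 - 1*5 = -3 - 5 = -8)
C*G + J(9, 6) = (1/61)*65 - 8 = 65/61 - 8 = -423/61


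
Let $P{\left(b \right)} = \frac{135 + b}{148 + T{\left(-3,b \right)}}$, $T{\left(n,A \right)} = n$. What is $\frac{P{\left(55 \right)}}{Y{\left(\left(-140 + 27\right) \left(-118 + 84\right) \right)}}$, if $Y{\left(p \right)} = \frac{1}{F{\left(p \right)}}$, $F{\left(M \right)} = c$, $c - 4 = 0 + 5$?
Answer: $\frac{342}{29} \approx 11.793$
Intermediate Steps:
$c = 9$ ($c = 4 + \left(0 + 5\right) = 4 + 5 = 9$)
$F{\left(M \right)} = 9$
$Y{\left(p \right)} = \frac{1}{9}$
$P{\left(b \right)} = \frac{27}{29} + \frac{b}{145}$ ($P{\left(b \right)} = \frac{135 + b}{148 - 3} = \frac{135 + b}{145} = \left(135 + b\right) \frac{1}{145} = \frac{27}{29} + \frac{b}{145}$)
$\frac{P{\left(55 \right)}}{Y{\left(\left(-140 + 27\right) \left(-118 + 84\right) \right)}} = \left(\frac{27}{29} + \frac{1}{145} \cdot 55\right) \frac{1}{\frac{1}{9}} = \left(\frac{27}{29} + \frac{11}{29}\right) 9 = \frac{38}{29} \cdot 9 = \frac{342}{29}$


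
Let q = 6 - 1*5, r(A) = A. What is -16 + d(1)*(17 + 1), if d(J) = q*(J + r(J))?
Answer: 20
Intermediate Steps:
q = 1 (q = 6 - 5 = 1)
d(J) = 2*J (d(J) = 1*(J + J) = 1*(2*J) = 2*J)
-16 + d(1)*(17 + 1) = -16 + (2*1)*(17 + 1) = -16 + 2*18 = -16 + 36 = 20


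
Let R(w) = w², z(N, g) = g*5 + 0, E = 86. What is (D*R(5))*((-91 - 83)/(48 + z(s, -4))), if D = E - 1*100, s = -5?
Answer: 2175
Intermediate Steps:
z(N, g) = 5*g (z(N, g) = 5*g + 0 = 5*g)
D = -14 (D = 86 - 1*100 = 86 - 100 = -14)
(D*R(5))*((-91 - 83)/(48 + z(s, -4))) = (-14*5²)*((-91 - 83)/(48 + 5*(-4))) = (-14*25)*(-174/(48 - 20)) = -(-60900)/28 = -350*(-87/14) = 2175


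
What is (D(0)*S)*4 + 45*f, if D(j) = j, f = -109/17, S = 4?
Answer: -4905/17 ≈ -288.53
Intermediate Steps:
f = -109/17 (f = -109*1/17 = -109/17 ≈ -6.4118)
(D(0)*S)*4 + 45*f = (0*4)*4 + 45*(-109/17) = 0*4 - 4905/17 = 0 - 4905/17 = -4905/17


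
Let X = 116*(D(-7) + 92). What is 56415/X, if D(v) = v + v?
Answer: 18805/3016 ≈ 6.2351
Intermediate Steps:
D(v) = 2*v
X = 9048 (X = 116*(2*(-7) + 92) = 116*(-14 + 92) = 116*78 = 9048)
56415/X = 56415/9048 = 56415*(1/9048) = 18805/3016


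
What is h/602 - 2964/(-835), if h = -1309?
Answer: 98759/71810 ≈ 1.3753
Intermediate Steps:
h/602 - 2964/(-835) = -1309/602 - 2964/(-835) = -1309*1/602 - 2964*(-1/835) = -187/86 + 2964/835 = 98759/71810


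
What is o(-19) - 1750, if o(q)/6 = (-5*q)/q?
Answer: -1780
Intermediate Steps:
o(q) = -30 (o(q) = 6*((-5*q)/q) = 6*(-5) = -30)
o(-19) - 1750 = -30 - 1750 = -1780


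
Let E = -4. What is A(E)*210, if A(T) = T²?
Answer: 3360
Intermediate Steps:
A(E)*210 = (-4)²*210 = 16*210 = 3360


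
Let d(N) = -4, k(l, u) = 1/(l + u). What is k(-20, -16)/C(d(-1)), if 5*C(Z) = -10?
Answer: 1/72 ≈ 0.013889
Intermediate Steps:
C(Z) = -2 (C(Z) = (⅕)*(-10) = -2)
k(-20, -16)/C(d(-1)) = 1/(-20 - 16*(-2)) = -½/(-36) = -1/36*(-½) = 1/72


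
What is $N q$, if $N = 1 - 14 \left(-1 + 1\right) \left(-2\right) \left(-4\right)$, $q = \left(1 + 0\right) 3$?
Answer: $3$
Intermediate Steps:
$q = 3$ ($q = 1 \cdot 3 = 3$)
$N = 1$ ($N = 1 - 14 \cdot 0 \left(-2\right) \left(-4\right) = 1 - 14 \cdot 0 \left(-4\right) = 1 - 0 = 1 + 0 = 1$)
$N q = 1 \cdot 3 = 3$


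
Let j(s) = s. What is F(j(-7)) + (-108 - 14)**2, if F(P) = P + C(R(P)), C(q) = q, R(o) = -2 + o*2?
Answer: 14861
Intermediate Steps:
R(o) = -2 + 2*o
F(P) = -2 + 3*P (F(P) = P + (-2 + 2*P) = -2 + 3*P)
F(j(-7)) + (-108 - 14)**2 = (-2 + 3*(-7)) + (-108 - 14)**2 = (-2 - 21) + (-122)**2 = -23 + 14884 = 14861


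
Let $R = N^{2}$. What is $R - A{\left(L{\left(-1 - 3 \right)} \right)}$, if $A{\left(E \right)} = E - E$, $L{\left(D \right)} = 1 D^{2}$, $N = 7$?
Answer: $49$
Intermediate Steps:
$L{\left(D \right)} = D^{2}$
$R = 49$ ($R = 7^{2} = 49$)
$A{\left(E \right)} = 0$
$R - A{\left(L{\left(-1 - 3 \right)} \right)} = 49 - 0 = 49 + 0 = 49$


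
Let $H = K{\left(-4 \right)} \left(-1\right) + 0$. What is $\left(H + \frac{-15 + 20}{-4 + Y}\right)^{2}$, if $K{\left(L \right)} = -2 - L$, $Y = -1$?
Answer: $9$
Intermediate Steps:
$H = -2$ ($H = \left(-2 - -4\right) \left(-1\right) + 0 = \left(-2 + 4\right) \left(-1\right) + 0 = 2 \left(-1\right) + 0 = -2 + 0 = -2$)
$\left(H + \frac{-15 + 20}{-4 + Y}\right)^{2} = \left(-2 + \frac{-15 + 20}{-4 - 1}\right)^{2} = \left(-2 + \frac{5}{-5}\right)^{2} = \left(-2 + 5 \left(- \frac{1}{5}\right)\right)^{2} = \left(-2 - 1\right)^{2} = \left(-3\right)^{2} = 9$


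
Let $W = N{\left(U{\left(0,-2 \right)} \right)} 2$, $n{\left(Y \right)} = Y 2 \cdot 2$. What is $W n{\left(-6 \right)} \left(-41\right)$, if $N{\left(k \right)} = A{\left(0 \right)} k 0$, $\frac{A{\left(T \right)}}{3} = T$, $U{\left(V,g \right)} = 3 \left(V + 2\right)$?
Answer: $0$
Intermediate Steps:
$U{\left(V,g \right)} = 6 + 3 V$ ($U{\left(V,g \right)} = 3 \left(2 + V\right) = 6 + 3 V$)
$A{\left(T \right)} = 3 T$
$N{\left(k \right)} = 0$ ($N{\left(k \right)} = 3 \cdot 0 k 0 = 0 k 0 = 0 \cdot 0 = 0$)
$n{\left(Y \right)} = 4 Y$ ($n{\left(Y \right)} = 2 Y 2 = 4 Y$)
$W = 0$ ($W = 0 \cdot 2 = 0$)
$W n{\left(-6 \right)} \left(-41\right) = 0 \cdot 4 \left(-6\right) \left(-41\right) = 0 \left(-24\right) \left(-41\right) = 0 \left(-41\right) = 0$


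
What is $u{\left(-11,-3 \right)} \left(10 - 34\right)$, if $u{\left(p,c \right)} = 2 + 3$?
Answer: $-120$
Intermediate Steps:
$u{\left(p,c \right)} = 5$
$u{\left(-11,-3 \right)} \left(10 - 34\right) = 5 \left(10 - 34\right) = 5 \left(-24\right) = -120$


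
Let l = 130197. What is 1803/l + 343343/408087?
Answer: 15146003144/17710567713 ≈ 0.85520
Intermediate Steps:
1803/l + 343343/408087 = 1803/130197 + 343343/408087 = 1803*(1/130197) + 343343*(1/408087) = 601/43399 + 343343/408087 = 15146003144/17710567713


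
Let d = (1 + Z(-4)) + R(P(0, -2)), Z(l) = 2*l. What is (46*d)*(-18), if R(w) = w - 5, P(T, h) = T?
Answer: 9936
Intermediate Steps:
R(w) = -5 + w
d = -12 (d = (1 + 2*(-4)) + (-5 + 0) = (1 - 8) - 5 = -7 - 5 = -12)
(46*d)*(-18) = (46*(-12))*(-18) = -552*(-18) = 9936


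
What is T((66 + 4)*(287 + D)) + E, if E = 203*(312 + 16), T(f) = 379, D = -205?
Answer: 66963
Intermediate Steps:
E = 66584 (E = 203*328 = 66584)
T((66 + 4)*(287 + D)) + E = 379 + 66584 = 66963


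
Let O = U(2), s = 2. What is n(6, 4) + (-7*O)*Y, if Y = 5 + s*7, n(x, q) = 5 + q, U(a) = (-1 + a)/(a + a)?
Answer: -97/4 ≈ -24.250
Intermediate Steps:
U(a) = (-1 + a)/(2*a) (U(a) = (-1 + a)/((2*a)) = (-1 + a)*(1/(2*a)) = (-1 + a)/(2*a))
O = ¼ (O = (½)*(-1 + 2)/2 = (½)*(½)*1 = ¼ ≈ 0.25000)
Y = 19 (Y = 5 + 2*7 = 5 + 14 = 19)
n(6, 4) + (-7*O)*Y = (5 + 4) - 7*¼*19 = 9 - 7/4*19 = 9 - 133/4 = -97/4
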